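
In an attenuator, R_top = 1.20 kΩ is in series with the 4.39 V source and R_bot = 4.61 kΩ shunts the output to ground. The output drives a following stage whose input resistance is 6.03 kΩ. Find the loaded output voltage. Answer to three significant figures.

The load sits in parallel with R_bot: R_bot‖R_L = (4.61 × 6.03) / (4.61 + 6.03) = 2.613 kΩ.
V_out = 4.39 × 2.613 / (1.20 + 2.613) = 4.39 × 2.613/3.813 = 3.01 V.
(Unloaded it would have been 3.48 V.)

V_out ≈ 3.01 V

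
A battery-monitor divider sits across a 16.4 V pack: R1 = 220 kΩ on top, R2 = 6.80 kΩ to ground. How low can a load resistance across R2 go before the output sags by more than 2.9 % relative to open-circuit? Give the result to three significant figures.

R_L(min) ≈ 221 kΩ

Output resistance R_th = R1‖R2 = (220 × 6.80)/226.8 = 6.596 kΩ.
The fractional drop is R_th/(R_th + R_L); requiring this ≤ 0.0290 gives R_L ≥ R_th(1/0.0290 − 1) = 6.596 × 33.48 = 221 kΩ.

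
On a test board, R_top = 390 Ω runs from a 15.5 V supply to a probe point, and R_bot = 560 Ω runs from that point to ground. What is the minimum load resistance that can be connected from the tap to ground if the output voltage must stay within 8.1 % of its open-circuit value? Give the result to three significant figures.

Output resistance R_th = R_top‖R_bot = (390 × 560)/950.0 = 229.9 Ω.
The fractional drop is R_th/(R_th + R_L); requiring this ≤ 0.0810 gives R_L ≥ R_th(1/0.0810 − 1) = 229.9 × 11.35 = 2.61 kΩ.

R_L(min) ≈ 2.61 kΩ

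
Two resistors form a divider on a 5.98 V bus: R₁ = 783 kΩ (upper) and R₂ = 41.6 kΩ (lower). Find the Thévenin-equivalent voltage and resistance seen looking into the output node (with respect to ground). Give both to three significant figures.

V_th is the open-circuit tap voltage: 5.98 × 41.6/(783 + 41.6) = 0.302 V.
With the supply zeroed, R₁ and R₂ appear in parallel from the tap: R_th = R₁‖R₂ = (783 × 41.6)/824.6 = 39.5 kΩ.

V_th = 0.302 V, R_th = 39.5 kΩ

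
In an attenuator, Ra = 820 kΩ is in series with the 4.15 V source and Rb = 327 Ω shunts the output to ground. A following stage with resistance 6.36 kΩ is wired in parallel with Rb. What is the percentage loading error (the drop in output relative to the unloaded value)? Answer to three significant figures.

The divider's output (Thévenin) resistance is Ra‖Rb = 326.9 Ω.
Fractional drop under load = R_th/(R_th + R_L) = 326.9 / (326.9 + 6360) = 0.04888.
So the output falls by 4.89 %.

4.89 %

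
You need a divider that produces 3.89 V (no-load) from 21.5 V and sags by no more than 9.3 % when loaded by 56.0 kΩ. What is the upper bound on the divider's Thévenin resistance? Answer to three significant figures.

Loading drop = R_th/(R_th + R_L) ≤ 0.0930, so R_th ≤ R_L · ε/(1−ε) = 56.0 kΩ × 0.0930/0.9070 = 5.74 kΩ.
(Any R1, R2 with R2/(R1+R2) = 0.181 and R1‖R2 ≤ 5.74 kΩ will meet the spec.)

R_th ≤ 5.74 kΩ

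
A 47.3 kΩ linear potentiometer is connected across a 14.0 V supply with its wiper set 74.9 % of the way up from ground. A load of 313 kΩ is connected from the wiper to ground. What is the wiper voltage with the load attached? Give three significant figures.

V ≈ 10.2 V

The wiper splits the pot into (1−α)R = 11.87 kΩ above and αR = 35.43 kΩ below.
Lower section ‖ load = 31.83 kΩ.
V_wiper = 14.0 × 31.83/(11.87 + 31.83) = 10.2 V.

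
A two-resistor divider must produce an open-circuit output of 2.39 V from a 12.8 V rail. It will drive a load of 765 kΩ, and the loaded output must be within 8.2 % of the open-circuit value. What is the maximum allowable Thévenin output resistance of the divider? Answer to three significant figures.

R_th ≤ 68.3 kΩ

Loading drop = R_th/(R_th + R_L) ≤ 0.0820, so R_th ≤ R_L · ε/(1−ε) = 765 kΩ × 0.0820/0.9180 = 68.3 kΩ.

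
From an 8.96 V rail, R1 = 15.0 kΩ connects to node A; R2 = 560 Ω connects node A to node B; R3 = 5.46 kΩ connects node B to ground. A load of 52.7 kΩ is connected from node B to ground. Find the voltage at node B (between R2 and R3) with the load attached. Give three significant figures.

V ≈ 2.16 V

At node B, R3 is in parallel with the load: R3‖R_L = 4947 Ω.
Below node A the resistance is R2 + (R3‖R_L) = 5507 Ω, so V_A = 8.96 × 5507/20510 = 2.406 V.
Then V_B = V_A × (R3‖R_L)/(R2 + R3‖R_L) = 2.406 × 4947/5507 = 2.16 V.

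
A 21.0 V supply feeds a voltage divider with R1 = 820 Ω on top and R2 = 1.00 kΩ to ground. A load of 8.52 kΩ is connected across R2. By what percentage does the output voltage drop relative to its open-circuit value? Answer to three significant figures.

The divider's output (Thévenin) resistance is R1‖R2 = 450.5 Ω.
Fractional drop under load = R_th/(R_th + R_L) = 450.5 / (450.5 + 8520) = 0.05023.
So the output falls by 5.02 %.

5.02 %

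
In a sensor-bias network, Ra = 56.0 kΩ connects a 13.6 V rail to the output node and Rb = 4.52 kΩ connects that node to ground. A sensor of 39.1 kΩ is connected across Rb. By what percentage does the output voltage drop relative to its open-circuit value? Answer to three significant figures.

9.66 %

The divider's output (Thévenin) resistance is Ra‖Rb = 4.182 kΩ.
Fractional drop under load = R_th/(R_th + R_L) = 4.182 / (4.182 + 39.1) = 0.09663.
So the output falls by 9.66 %.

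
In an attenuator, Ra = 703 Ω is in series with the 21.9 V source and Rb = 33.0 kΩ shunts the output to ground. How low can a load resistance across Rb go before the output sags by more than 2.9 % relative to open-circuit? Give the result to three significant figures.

Output resistance R_th = Ra‖Rb = (703 × 33000)/33700 = 688.3 Ω.
The fractional drop is R_th/(R_th + R_L); requiring this ≤ 0.0290 gives R_L ≥ R_th(1/0.0290 − 1) = 688.3 × 33.48 = 23.0 kΩ.

R_L(min) ≈ 23.0 kΩ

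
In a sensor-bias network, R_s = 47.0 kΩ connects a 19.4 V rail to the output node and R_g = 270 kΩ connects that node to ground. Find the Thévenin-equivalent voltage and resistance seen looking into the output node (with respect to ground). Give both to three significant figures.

V_th is the open-circuit tap voltage: 19.4 × 270/(47.0 + 270) = 16.5 V.
With the supply zeroed, R_s and R_g appear in parallel from the tap: R_th = R_s‖R_g = (47.0 × 270)/317.0 = 40.0 kΩ.

V_th = 16.5 V, R_th = 40.0 kΩ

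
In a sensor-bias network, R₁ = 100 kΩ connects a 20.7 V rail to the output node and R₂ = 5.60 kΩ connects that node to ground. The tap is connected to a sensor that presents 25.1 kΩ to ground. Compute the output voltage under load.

V_out ≈ 0.906 V

The load sits in parallel with R₂: R₂‖R_L = (5.60 × 25.1) / (5.60 + 25.1) = 4.579 kΩ.
V_out = 20.7 × 4.579 / (100 + 4.579) = 20.7 × 4.579/104.6 = 0.906 V.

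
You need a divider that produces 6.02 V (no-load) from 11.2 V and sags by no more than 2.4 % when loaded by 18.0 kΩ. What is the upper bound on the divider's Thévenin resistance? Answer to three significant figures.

R_th ≤ 443 Ω

Loading drop = R_th/(R_th + R_L) ≤ 0.0240, so R_th ≤ R_L · ε/(1−ε) = 18.0 kΩ × 0.0240/0.9760 = 443 Ω.
(Any R1, R2 with R2/(R1+R2) = 0.537 and R1‖R2 ≤ 443 Ω will meet the spec.)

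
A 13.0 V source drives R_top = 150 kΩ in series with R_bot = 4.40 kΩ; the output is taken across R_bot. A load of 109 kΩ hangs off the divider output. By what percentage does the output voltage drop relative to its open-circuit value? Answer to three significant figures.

The divider's output (Thévenin) resistance is R_top‖R_bot = 4.275 kΩ.
Fractional drop under load = R_th/(R_th + R_L) = 4.275 / (4.275 + 109) = 0.03774.
So the output falls by 3.77 %.

3.77 %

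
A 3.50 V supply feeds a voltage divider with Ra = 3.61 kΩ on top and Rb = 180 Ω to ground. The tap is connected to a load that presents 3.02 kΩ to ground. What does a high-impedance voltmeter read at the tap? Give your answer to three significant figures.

The load sits in parallel with Rb: Rb‖R_L = (180 × 3020) / (180 + 3020) = 169.9 Ω.
V_out = 3.50 × 169.9 / (3610 + 169.9) = 3.50 × 169.9/3780 = 0.157 V.

V_out ≈ 0.157 V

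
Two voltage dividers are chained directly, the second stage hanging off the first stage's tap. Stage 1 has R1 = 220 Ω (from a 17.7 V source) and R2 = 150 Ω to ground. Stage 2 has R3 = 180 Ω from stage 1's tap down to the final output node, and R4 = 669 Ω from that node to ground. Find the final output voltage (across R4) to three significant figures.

V_out ≈ 5.12 V

Stage 2 presents R3+R4 = 849.0 Ω as a load on stage 1's tap.
Stage 1's lower leg becomes R2‖(R3+R4) = 127.5 Ω, so V_mid = 17.7 × 127.5/347.5 = 6.494 V.
Stage 2 is itself unloaded: V_out = V_mid × R4/(R3+R4) = 6.494 × 669/849.0 = 5.12 V.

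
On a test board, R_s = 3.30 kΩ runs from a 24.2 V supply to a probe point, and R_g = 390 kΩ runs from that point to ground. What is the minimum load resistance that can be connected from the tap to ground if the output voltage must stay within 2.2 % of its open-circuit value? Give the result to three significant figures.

Output resistance R_th = R_s‖R_g = (3.30 × 390)/393.3 = 3.272 kΩ.
The fractional drop is R_th/(R_th + R_L); requiring this ≤ 0.0220 gives R_L ≥ R_th(1/0.0220 − 1) = 3.272 × 44.45 = 145 kΩ.

R_L(min) ≈ 145 kΩ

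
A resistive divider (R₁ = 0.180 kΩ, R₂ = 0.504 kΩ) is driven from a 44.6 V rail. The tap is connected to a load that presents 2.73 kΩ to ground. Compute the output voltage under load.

The load sits in parallel with R₂: R₂‖R_L = (504 × 2730) / (504 + 2730) = 425.5 Ω.
V_out = 44.6 × 425.5 / (180 + 425.5) = 44.6 × 425.5/605.5 = 31.3 V.
(Unloaded it would have been 32.9 V.)

V_out ≈ 31.3 V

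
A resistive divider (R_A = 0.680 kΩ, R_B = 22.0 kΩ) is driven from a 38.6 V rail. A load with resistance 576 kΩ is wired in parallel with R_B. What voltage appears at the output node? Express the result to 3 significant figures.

V_out ≈ 37.4 V

The load sits in parallel with R_B: R_B‖R_L = (22000 × 576000) / (22000 + 576000) = 21190 Ω.
V_out = 38.6 × 21190 / (680 + 21190) = 38.6 × 21190/21870 = 37.4 V.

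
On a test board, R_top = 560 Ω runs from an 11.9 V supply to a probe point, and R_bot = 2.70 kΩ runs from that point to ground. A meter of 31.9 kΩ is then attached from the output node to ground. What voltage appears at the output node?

V_out ≈ 9.71 V

The load sits in parallel with R_bot: R_bot‖R_L = (2700 × 31900) / (2700 + 31900) = 2489 Ω.
V_out = 11.9 × 2489 / (560 + 2489) = 11.9 × 2489/3049 = 9.71 V.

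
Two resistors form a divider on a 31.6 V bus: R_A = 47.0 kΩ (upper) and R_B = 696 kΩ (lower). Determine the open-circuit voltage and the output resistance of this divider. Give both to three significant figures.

V_th is the open-circuit tap voltage: 31.6 × 696/(47.0 + 696) = 29.6 V.
With the supply zeroed, R_A and R_B appear in parallel from the tap: R_th = R_A‖R_B = (47.0 × 696)/743.0 = 44.0 kΩ.

V_th = 29.6 V, R_th = 44.0 kΩ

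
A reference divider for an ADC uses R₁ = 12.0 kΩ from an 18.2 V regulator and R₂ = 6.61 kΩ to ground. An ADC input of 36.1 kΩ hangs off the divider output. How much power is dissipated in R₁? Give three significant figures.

P ≈ 12.9 mW

Total resistance from the source is R₁ + (R₂‖R_L) = 17.59 kΩ, so I = 18.2/17.59 kΩ = 1.035 mA.
P = I²·R₁ = (1.035 mA)² × 12.0 kΩ = 12.9 mW.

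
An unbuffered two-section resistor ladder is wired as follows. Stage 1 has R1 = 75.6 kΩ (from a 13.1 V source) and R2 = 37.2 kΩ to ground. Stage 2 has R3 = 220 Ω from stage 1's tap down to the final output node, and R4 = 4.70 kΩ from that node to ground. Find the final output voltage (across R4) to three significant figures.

Stage 2 presents R3+R4 = 4920 Ω as a load on stage 1's tap.
Stage 1's lower leg becomes R2‖(R3+R4) = 4345 Ω, so V_mid = 13.1 × 4345/79950 = 0.7120 V.
Stage 2 is itself unloaded: V_out = V_mid × R4/(R3+R4) = 0.7120 × 4700/4920 = 0.680 V.

V_out ≈ 0.680 V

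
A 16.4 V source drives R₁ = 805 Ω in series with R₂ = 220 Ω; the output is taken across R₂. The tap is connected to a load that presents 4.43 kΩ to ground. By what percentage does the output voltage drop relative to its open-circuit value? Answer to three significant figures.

3.75 %

The divider's output (Thévenin) resistance is R₁‖R₂ = 172.8 Ω.
Fractional drop under load = R_th/(R_th + R_L) = 172.8 / (172.8 + 4430) = 0.03754.
So the output falls by 3.75 %.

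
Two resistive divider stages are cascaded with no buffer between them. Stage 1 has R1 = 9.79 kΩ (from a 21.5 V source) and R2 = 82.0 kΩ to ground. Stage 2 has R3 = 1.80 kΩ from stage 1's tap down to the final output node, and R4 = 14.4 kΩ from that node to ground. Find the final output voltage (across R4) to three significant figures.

Stage 2 presents R3+R4 = 16.20 kΩ as a load on stage 1's tap.
Stage 1's lower leg becomes R2‖(R3+R4) = 13.53 kΩ, so V_mid = 21.5 × 13.53/23.32 = 12.47 V.
Stage 2 is itself unloaded: V_out = V_mid × R4/(R3+R4) = 12.47 × 14.4/16.20 = 11.1 V.

V_out ≈ 11.1 V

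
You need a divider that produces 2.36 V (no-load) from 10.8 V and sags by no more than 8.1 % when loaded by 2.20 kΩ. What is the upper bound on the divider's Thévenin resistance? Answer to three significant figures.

R_th ≤ 194 Ω

Loading drop = R_th/(R_th + R_L) ≤ 0.0810, so R_th ≤ R_L · ε/(1−ε) = 2.20 kΩ × 0.0810/0.9190 = 194 Ω.
(Any R1, R2 with R2/(R1+R2) = 0.219 and R1‖R2 ≤ 194 Ω will meet the spec.)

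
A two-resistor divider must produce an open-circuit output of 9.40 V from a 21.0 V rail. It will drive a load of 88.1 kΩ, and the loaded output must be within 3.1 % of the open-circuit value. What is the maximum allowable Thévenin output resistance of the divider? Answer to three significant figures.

Loading drop = R_th/(R_th + R_L) ≤ 0.0310, so R_th ≤ R_L · ε/(1−ε) = 88.1 kΩ × 0.0310/0.9690 = 2.82 kΩ.

R_th ≤ 2.82 kΩ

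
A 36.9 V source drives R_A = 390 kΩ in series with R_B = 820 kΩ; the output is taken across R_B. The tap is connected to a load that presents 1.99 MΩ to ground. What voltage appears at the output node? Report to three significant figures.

The load sits in parallel with R_B: R_B‖R_L = (820 × 1990) / (820 + 1990) = 580.7 kΩ.
V_out = 36.9 × 580.7 / (390 + 580.7) = 36.9 × 580.7/970.7 = 22.1 V.
(Unloaded it would have been 25.0 V.)

V_out ≈ 22.1 V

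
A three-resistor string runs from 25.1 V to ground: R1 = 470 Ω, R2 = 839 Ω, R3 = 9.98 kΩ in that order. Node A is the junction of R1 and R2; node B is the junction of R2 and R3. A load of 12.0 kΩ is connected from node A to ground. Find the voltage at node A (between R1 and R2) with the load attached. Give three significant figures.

V ≈ 23.2 V

Below node A the series string R2+R3 = 10820 Ω sits in parallel with the 12000 Ω load: 5689 Ω.
V_A = 25.1 × 5689/(470 + 5689) = 23.2 V.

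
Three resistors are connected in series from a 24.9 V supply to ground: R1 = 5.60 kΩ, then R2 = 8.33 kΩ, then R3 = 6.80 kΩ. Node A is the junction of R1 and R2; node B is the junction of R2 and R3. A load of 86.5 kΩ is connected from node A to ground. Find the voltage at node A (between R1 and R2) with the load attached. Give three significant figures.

Below node A the series string R2+R3 = 15.13 kΩ sits in parallel with the 86.5 kΩ load: 12.88 kΩ.
V_A = 24.9 × 12.88/(5.60 + 12.88) = 17.4 V.

V ≈ 17.4 V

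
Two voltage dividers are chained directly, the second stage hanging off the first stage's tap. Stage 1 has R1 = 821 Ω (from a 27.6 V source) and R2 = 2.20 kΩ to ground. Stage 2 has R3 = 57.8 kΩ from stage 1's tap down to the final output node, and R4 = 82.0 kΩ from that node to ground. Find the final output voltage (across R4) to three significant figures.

Stage 2 presents R3+R4 = 139800 Ω as a load on stage 1's tap.
Stage 1's lower leg becomes R2‖(R3+R4) = 2166 Ω, so V_mid = 27.6 × 2166/2987 = 20.01 V.
Stage 2 is itself unloaded: V_out = V_mid × R4/(R3+R4) = 20.01 × 82000/139800 = 11.7 V.

V_out ≈ 11.7 V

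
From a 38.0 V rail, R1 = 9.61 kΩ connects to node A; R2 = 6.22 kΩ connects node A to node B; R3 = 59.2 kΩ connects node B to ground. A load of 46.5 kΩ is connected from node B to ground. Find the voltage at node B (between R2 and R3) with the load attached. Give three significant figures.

V ≈ 23.6 V

At node B, R3 is in parallel with the load: R3‖R_L = 26.04 kΩ.
Below node A the resistance is R2 + (R3‖R_L) = 32.26 kΩ, so V_A = 38.0 × 32.26/41.87 = 29.28 V.
Then V_B = V_A × (R3‖R_L)/(R2 + R3‖R_L) = 29.28 × 26.04/32.26 = 23.6 V.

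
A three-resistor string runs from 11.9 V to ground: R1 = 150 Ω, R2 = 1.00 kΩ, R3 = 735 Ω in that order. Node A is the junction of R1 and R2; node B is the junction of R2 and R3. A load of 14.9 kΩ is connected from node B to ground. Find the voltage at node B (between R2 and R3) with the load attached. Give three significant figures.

V ≈ 4.50 V

At node B, R3 is in parallel with the load: R3‖R_L = 700.4 Ω.
Below node A the resistance is R2 + (R3‖R_L) = 1700 Ω, so V_A = 11.9 × 1700/1850 = 10.94 V.
Then V_B = V_A × (R3‖R_L)/(R2 + R3‖R_L) = 10.94 × 700.4/1700 = 4.50 V.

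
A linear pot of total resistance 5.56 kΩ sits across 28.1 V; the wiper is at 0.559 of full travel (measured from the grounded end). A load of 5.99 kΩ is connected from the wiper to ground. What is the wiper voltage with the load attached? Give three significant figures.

V ≈ 12.8 V

The wiper splits the pot into (1−α)R = 2.452 kΩ above and αR = 3.108 kΩ below.
Lower section ‖ load = 2.046 kΩ.
V_wiper = 28.1 × 2.046/(2.452 + 2.046) = 12.8 V.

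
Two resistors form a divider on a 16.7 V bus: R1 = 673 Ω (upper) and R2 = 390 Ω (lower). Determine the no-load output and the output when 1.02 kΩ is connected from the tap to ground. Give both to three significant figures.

Open-circuit: V = 16.7 × 390/(673 + 390) = 6.13 V.
With the load, R2 becomes R2‖R_L = 282.1 Ω, so V = 16.7 × 282.1/955.1 = 4.93 V.

Unloaded: 6.13 V; loaded: 4.93 V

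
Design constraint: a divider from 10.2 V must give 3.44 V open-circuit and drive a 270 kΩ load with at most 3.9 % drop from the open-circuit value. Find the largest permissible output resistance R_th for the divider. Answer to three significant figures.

R_th ≤ 11.0 kΩ

Loading drop = R_th/(R_th + R_L) ≤ 0.0390, so R_th ≤ R_L · ε/(1−ε) = 270 kΩ × 0.0390/0.9610 = 11.0 kΩ.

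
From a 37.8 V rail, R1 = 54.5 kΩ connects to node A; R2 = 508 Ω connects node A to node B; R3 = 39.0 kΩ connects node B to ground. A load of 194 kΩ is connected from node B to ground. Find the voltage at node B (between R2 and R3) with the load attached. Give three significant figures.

V ≈ 14.0 V

At node B, R3 is in parallel with the load: R3‖R_L = 32470 Ω.
Below node A the resistance is R2 + (R3‖R_L) = 32980 Ω, so V_A = 37.8 × 32980/87480 = 14.25 V.
Then V_B = V_A × (R3‖R_L)/(R2 + R3‖R_L) = 14.25 × 32470/32980 = 14.0 V.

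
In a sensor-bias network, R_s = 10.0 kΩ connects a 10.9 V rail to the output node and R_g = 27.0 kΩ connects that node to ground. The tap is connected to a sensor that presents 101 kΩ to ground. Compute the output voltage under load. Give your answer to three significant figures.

V_out ≈ 7.42 V

The load sits in parallel with R_g: R_g‖R_L = (27.0 × 101) / (27.0 + 101) = 21.30 kΩ.
V_out = 10.9 × 21.30 / (10.0 + 21.30) = 10.9 × 21.30/31.30 = 7.42 V.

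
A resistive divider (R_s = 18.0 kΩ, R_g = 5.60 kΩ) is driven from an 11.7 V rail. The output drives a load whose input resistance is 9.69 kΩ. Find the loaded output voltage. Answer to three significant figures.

The load sits in parallel with R_g: R_g‖R_L = (5.60 × 9.69) / (5.60 + 9.69) = 3.549 kΩ.
V_out = 11.7 × 3.549 / (18.0 + 3.549) = 11.7 × 3.549/21.55 = 1.93 V.
(Unloaded it would have been 2.78 V.)

V_out ≈ 1.93 V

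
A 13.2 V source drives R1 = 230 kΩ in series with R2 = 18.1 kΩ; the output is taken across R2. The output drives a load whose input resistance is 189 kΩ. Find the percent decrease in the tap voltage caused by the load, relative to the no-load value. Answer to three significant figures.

The divider's output (Thévenin) resistance is R1‖R2 = 16.78 kΩ.
Fractional drop under load = R_th/(R_th + R_L) = 16.78 / (16.78 + 189) = 0.08154.
So the output falls by 8.15 %.

8.15 %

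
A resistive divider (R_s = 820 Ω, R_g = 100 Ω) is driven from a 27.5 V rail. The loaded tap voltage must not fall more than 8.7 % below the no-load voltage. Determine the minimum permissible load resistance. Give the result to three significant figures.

Output resistance R_th = R_s‖R_g = (820 × 100)/920.0 = 89.13 Ω.
The fractional drop is R_th/(R_th + R_L); requiring this ≤ 0.0870 gives R_L ≥ R_th(1/0.0870 − 1) = 89.13 × 10.49 = 935 Ω.

R_L(min) ≈ 935 Ω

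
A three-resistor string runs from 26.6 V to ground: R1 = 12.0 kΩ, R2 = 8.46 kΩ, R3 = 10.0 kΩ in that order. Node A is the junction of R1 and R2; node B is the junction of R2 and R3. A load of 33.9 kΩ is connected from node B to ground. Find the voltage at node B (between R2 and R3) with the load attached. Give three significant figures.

V ≈ 7.29 V

At node B, R3 is in parallel with the load: R3‖R_L = 7.722 kΩ.
Below node A the resistance is R2 + (R3‖R_L) = 16.18 kΩ, so V_A = 26.6 × 16.18/28.18 = 15.27 V.
Then V_B = V_A × (R3‖R_L)/(R2 + R3‖R_L) = 15.27 × 7.722/16.18 = 7.29 V.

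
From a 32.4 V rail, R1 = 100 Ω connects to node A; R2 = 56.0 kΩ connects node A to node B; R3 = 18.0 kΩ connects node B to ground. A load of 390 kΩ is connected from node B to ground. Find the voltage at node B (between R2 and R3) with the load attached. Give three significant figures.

At node B, R3 is in parallel with the load: R3‖R_L = 17210 Ω.
Below node A the resistance is R2 + (R3‖R_L) = 73210 Ω, so V_A = 32.4 × 73210/73310 = 32.36 V.
Then V_B = V_A × (R3‖R_L)/(R2 + R3‖R_L) = 32.36 × 17210/73210 = 7.60 V.

V ≈ 7.60 V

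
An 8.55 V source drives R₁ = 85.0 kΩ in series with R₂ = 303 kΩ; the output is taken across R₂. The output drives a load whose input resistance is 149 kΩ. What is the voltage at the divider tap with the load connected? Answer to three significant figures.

The load sits in parallel with R₂: R₂‖R_L = (303 × 149) / (303 + 149) = 99.88 kΩ.
V_out = 8.55 × 99.88 / (85.0 + 99.88) = 8.55 × 99.88/184.9 = 4.62 V.

V_out ≈ 4.62 V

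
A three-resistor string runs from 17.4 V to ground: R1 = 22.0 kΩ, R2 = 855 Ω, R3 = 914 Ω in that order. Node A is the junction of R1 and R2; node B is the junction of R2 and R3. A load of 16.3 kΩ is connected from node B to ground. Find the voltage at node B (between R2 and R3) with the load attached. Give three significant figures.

At node B, R3 is in parallel with the load: R3‖R_L = 865.5 Ω.
Below node A the resistance is R2 + (R3‖R_L) = 1720 Ω, so V_A = 17.4 × 1720/23720 = 1.262 V.
Then V_B = V_A × (R3‖R_L)/(R2 + R3‖R_L) = 1.262 × 865.5/1720 = 0.635 V.

V ≈ 0.635 V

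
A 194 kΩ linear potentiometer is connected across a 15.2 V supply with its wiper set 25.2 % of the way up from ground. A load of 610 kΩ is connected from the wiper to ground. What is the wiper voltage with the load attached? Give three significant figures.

The wiper splits the pot into (1−α)R = 145.1 kΩ above and αR = 48.89 kΩ below.
Lower section ‖ load = 45.26 kΩ.
V_wiper = 15.2 × 45.26/(145.1 + 45.26) = 3.61 V.

V ≈ 3.61 V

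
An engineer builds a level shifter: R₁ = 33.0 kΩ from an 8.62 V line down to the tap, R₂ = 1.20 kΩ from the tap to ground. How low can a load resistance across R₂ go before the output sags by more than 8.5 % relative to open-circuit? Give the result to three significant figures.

R_L(min) ≈ 12.5 kΩ

Output resistance R_th = R₁‖R₂ = (33.0 × 1.20)/34.20 = 1.158 kΩ.
The fractional drop is R_th/(R_th + R_L); requiring this ≤ 0.0850 gives R_L ≥ R_th(1/0.0850 − 1) = 1.158 × 10.76 = 12.5 kΩ.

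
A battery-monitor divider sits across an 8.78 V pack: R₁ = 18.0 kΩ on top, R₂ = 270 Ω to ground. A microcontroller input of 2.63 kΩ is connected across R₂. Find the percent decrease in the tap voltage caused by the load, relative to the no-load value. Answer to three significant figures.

9.19 %

The divider's output (Thévenin) resistance is R₁‖R₂ = 266.0 Ω.
Fractional drop under load = R_th/(R_th + R_L) = 266.0 / (266.0 + 2630) = 0.09185.
So the output falls by 9.19 %.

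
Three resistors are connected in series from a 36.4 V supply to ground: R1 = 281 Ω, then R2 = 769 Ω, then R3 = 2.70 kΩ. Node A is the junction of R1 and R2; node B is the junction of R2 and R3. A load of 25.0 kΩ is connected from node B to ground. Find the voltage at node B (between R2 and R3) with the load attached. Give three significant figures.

V ≈ 25.4 V

At node B, R3 is in parallel with the load: R3‖R_L = 2437 Ω.
Below node A the resistance is R2 + (R3‖R_L) = 3206 Ω, so V_A = 36.4 × 3206/3487 = 33.47 V.
Then V_B = V_A × (R3‖R_L)/(R2 + R3‖R_L) = 33.47 × 2437/3206 = 25.4 V.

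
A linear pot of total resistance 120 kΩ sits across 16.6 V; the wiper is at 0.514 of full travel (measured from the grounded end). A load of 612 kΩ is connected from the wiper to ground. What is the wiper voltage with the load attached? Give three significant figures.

V ≈ 8.13 V

The wiper splits the pot into (1−α)R = 58.32 kΩ above and αR = 61.68 kΩ below.
Lower section ‖ load = 56.03 kΩ.
V_wiper = 16.6 × 56.03/(58.32 + 56.03) = 8.13 V.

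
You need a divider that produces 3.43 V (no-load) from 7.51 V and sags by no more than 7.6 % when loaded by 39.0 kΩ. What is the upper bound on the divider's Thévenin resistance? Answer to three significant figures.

Loading drop = R_th/(R_th + R_L) ≤ 0.0760, so R_th ≤ R_L · ε/(1−ε) = 39.0 kΩ × 0.0760/0.9240 = 3.21 kΩ.

R_th ≤ 3.21 kΩ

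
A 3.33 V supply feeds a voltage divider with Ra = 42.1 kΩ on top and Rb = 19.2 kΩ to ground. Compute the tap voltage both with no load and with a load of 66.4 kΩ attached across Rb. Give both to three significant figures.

Unloaded: 1.04 V; loaded: 0.870 V

Open-circuit: V = 3.33 × 19.2/(42.1 + 19.2) = 1.04 V.
With the load, Rb becomes Rb‖R_L = 14.89 kΩ, so V = 3.33 × 14.89/56.99 = 0.870 V.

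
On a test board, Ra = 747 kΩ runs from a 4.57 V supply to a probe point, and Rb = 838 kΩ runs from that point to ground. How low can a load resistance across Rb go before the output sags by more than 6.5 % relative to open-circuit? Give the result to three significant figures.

R_L(min) ≈ 5.68 MΩ

Output resistance R_th = Ra‖Rb = (747 × 838)/1585 = 394.9 kΩ.
The fractional drop is R_th/(R_th + R_L); requiring this ≤ 0.0650 gives R_L ≥ R_th(1/0.0650 − 1) = 394.9 × 14.38 = 5.68 MΩ.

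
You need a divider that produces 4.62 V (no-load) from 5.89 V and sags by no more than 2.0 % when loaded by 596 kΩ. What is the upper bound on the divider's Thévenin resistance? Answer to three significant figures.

R_th ≤ 12.2 kΩ

Loading drop = R_th/(R_th + R_L) ≤ 0.0200, so R_th ≤ R_L · ε/(1−ε) = 596 kΩ × 0.0200/0.9800 = 12.2 kΩ.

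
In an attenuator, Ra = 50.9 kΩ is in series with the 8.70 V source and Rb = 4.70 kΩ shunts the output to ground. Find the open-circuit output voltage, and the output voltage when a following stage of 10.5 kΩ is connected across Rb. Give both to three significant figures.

Unloaded: 0.735 V; loaded: 0.522 V

Open-circuit: V = 8.70 × 4.70/(50.9 + 4.70) = 0.735 V.
With the load, Rb becomes Rb‖R_L = 3.247 kΩ, so V = 8.70 × 3.247/54.15 = 0.522 V.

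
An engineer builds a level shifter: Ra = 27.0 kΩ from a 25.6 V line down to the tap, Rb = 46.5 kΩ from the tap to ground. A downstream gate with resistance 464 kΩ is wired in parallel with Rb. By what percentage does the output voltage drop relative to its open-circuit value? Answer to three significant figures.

3.55 %

The divider's output (Thévenin) resistance is Ra‖Rb = 17.08 kΩ.
Fractional drop under load = R_th/(R_th + R_L) = 17.08 / (17.08 + 464) = 0.03551.
So the output falls by 3.55 %.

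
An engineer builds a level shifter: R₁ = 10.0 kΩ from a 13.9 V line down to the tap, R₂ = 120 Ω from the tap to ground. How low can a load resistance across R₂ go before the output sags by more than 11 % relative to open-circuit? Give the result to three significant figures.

R_L(min) ≈ 959 Ω

Output resistance R_th = R₁‖R₂ = (10000 × 120)/10120 = 118.6 Ω.
The fractional drop is R_th/(R_th + R_L); requiring this ≤ 0.110 gives R_L ≥ R_th(1/0.110 − 1) = 118.6 × 8.091 = 959 Ω.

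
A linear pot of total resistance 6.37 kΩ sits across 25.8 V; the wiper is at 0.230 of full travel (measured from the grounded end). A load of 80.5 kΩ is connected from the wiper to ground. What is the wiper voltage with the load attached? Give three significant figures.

V ≈ 5.85 V

The wiper splits the pot into (1−α)R = 4.905 kΩ above and αR = 1.465 kΩ below.
Lower section ‖ load = 1.439 kΩ.
V_wiper = 25.8 × 1.439/(4.905 + 1.439) = 5.85 V.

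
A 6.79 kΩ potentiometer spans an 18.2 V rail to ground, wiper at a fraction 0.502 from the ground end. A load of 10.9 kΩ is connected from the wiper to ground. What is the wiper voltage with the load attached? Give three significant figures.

The wiper splits the pot into (1−α)R = 3.381 kΩ above and αR = 3.409 kΩ below.
Lower section ‖ load = 2.597 kΩ.
V_wiper = 18.2 × 2.597/(3.381 + 2.597) = 7.91 V.

V ≈ 7.91 V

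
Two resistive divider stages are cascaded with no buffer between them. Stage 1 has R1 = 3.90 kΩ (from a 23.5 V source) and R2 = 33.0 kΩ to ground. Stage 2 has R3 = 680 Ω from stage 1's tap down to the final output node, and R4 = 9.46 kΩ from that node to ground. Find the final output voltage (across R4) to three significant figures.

V_out ≈ 14.6 V

Stage 2 presents R3+R4 = 10140 Ω as a load on stage 1's tap.
Stage 1's lower leg becomes R2‖(R3+R4) = 7757 Ω, so V_mid = 23.5 × 7757/11660 = 15.64 V.
Stage 2 is itself unloaded: V_out = V_mid × R4/(R3+R4) = 15.64 × 9460/10140 = 14.6 V.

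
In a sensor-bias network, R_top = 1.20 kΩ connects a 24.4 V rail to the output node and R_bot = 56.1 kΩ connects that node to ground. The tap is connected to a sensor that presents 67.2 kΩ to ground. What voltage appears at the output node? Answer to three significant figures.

The load sits in parallel with R_bot: R_bot‖R_L = (56.1 × 67.2) / (56.1 + 67.2) = 30.58 kΩ.
V_out = 24.4 × 30.58 / (1.20 + 30.58) = 24.4 × 30.58/31.78 = 23.5 V.

V_out ≈ 23.5 V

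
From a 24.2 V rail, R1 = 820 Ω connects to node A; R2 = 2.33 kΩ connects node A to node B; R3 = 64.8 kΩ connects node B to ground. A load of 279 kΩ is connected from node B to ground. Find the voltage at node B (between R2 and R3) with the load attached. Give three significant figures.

V ≈ 22.8 V

At node B, R3 is in parallel with the load: R3‖R_L = 52590 Ω.
Below node A the resistance is R2 + (R3‖R_L) = 54920 Ω, so V_A = 24.2 × 54920/55740 = 23.84 V.
Then V_B = V_A × (R3‖R_L)/(R2 + R3‖R_L) = 23.84 × 52590/54920 = 22.8 V.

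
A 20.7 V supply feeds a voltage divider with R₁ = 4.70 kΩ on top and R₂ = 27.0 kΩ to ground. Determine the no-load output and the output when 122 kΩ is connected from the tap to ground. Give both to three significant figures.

Open-circuit: V = 20.7 × 27.0/(4.70 + 27.0) = 17.6 V.
With the load, R₂ becomes R₂‖R_L = 22.11 kΩ, so V = 20.7 × 22.11/26.81 = 17.1 V.

Unloaded: 17.6 V; loaded: 17.1 V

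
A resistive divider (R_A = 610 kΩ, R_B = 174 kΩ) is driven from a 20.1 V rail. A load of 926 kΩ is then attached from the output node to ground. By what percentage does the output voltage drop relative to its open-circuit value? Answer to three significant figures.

12.8 %

The divider's output (Thévenin) resistance is R_A‖R_B = 135.4 kΩ.
Fractional drop under load = R_th/(R_th + R_L) = 135.4 / (135.4 + 926) = 0.1276.
So the output falls by 12.8 %.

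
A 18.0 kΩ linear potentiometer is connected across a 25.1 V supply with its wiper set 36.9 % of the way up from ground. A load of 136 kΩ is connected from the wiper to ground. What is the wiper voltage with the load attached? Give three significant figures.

V ≈ 8.99 V

The wiper splits the pot into (1−α)R = 11.36 kΩ above and αR = 6.642 kΩ below.
Lower section ‖ load = 6.333 kΩ.
V_wiper = 25.1 × 6.333/(11.36 + 6.333) = 8.99 V.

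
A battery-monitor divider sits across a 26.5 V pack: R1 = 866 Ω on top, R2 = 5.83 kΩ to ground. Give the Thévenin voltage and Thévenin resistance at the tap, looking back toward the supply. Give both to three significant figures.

V_th is the open-circuit tap voltage: 26.5 × 5830/(866 + 5830) = 23.1 V.
With the supply zeroed, R1 and R2 appear in parallel from the tap: R_th = R1‖R2 = (866 × 5830)/6696 = 754 Ω.

V_th = 23.1 V, R_th = 754 Ω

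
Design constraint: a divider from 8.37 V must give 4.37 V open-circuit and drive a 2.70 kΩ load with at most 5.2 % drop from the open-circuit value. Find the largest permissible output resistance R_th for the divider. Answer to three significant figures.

Loading drop = R_th/(R_th + R_L) ≤ 0.0520, so R_th ≤ R_L · ε/(1−ε) = 2.70 kΩ × 0.0520/0.9480 = 148 Ω.
(Any R1, R2 with R2/(R1+R2) = 0.522 and R1‖R2 ≤ 148 Ω will meet the spec.)

R_th ≤ 148 Ω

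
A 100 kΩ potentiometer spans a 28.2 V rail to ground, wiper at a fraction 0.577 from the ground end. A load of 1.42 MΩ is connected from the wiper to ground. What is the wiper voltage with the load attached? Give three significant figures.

The wiper splits the pot into (1−α)R = 42.30 kΩ above and αR = 57.70 kΩ below.
Lower section ‖ load = 55.45 kΩ.
V_wiper = 28.2 × 55.45/(42.30 + 55.45) = 16.0 V.

V ≈ 16.0 V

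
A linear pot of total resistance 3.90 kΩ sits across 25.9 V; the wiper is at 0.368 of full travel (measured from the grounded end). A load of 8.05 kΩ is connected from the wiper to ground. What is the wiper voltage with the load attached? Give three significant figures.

The wiper splits the pot into (1−α)R = 2.465 kΩ above and αR = 1.435 kΩ below.
Lower section ‖ load = 1.218 kΩ.
V_wiper = 25.9 × 1.218/(2.465 + 1.218) = 8.57 V.

V ≈ 8.57 V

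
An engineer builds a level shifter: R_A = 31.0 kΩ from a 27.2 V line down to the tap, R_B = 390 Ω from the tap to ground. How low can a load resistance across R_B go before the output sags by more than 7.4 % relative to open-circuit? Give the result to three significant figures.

Output resistance R_th = R_A‖R_B = (31000 × 390)/31390 = 385.2 Ω.
The fractional drop is R_th/(R_th + R_L); requiring this ≤ 0.0740 gives R_L ≥ R_th(1/0.0740 − 1) = 385.2 × 12.51 = 4.82 kΩ.

R_L(min) ≈ 4.82 kΩ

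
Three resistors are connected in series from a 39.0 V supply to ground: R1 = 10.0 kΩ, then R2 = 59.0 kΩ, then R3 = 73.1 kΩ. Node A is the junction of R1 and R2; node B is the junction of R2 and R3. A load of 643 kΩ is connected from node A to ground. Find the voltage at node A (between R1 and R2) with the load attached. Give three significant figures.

Below node A the series string R2+R3 = 132.1 kΩ sits in parallel with the 643 kΩ load: 109.6 kΩ.
V_A = 39.0 × 109.6/(10.0 + 109.6) = 35.7 V.

V ≈ 35.7 V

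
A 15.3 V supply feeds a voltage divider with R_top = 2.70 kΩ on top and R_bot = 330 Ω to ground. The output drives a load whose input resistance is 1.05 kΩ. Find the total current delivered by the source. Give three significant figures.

R_bot‖R_L = 251.1 Ω, so the source sees R_top + R_bot‖R_L = 2951 Ω.
I = 15.3 V / 2951 Ω = 5.18 mA.

I ≈ 5.18 mA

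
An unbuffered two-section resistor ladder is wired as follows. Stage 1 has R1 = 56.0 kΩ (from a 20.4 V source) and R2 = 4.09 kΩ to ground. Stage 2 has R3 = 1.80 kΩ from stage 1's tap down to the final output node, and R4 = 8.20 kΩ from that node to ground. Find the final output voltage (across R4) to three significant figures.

Stage 2 presents R3+R4 = 10.00 kΩ as a load on stage 1's tap.
Stage 1's lower leg becomes R2‖(R3+R4) = 2.903 kΩ, so V_mid = 20.4 × 2.903/58.90 = 1.005 V.
Stage 2 is itself unloaded: V_out = V_mid × R4/(R3+R4) = 1.005 × 8.20/10.00 = 0.824 V.

V_out ≈ 0.824 V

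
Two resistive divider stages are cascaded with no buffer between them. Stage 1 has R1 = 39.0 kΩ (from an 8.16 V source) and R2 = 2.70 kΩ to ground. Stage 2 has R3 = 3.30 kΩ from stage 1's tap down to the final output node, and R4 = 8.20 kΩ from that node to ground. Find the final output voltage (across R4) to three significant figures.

Stage 2 presents R3+R4 = 11.50 kΩ as a load on stage 1's tap.
Stage 1's lower leg becomes R2‖(R3+R4) = 2.187 kΩ, so V_mid = 8.16 × 2.187/41.19 = 0.4332 V.
Stage 2 is itself unloaded: V_out = V_mid × R4/(R3+R4) = 0.4332 × 8.20/11.50 = 0.309 V.

V_out ≈ 0.309 V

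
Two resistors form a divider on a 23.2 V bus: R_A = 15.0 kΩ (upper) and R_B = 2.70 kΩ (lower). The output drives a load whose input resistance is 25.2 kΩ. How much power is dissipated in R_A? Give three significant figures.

P ≈ 26.5 mW

Total resistance from the source is R_A + (R_B‖R_L) = 17.44 kΩ, so I = 23.2/17.44 kΩ = 1.330 mA.
P = I²·R_A = (1.330 mA)² × 15.0 kΩ = 26.5 mW.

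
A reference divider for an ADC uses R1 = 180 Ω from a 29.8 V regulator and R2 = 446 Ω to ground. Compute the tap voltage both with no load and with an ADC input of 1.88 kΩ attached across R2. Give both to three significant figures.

Unloaded: 21.2 V; loaded: 19.9 V

Open-circuit: V = 29.8 × 446/(180 + 446) = 21.2 V.
With the load, R2 becomes R2‖R_L = 360.5 Ω, so V = 29.8 × 360.5/540.5 = 19.9 V.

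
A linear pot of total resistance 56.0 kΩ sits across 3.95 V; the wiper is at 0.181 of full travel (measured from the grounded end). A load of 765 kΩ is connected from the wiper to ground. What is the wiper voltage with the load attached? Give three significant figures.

The wiper splits the pot into (1−α)R = 45.86 kΩ above and αR = 10.14 kΩ below.
Lower section ‖ load = 10.00 kΩ.
V_wiper = 3.95 × 10.00/(45.86 + 10.00) = 0.707 V.

V ≈ 0.707 V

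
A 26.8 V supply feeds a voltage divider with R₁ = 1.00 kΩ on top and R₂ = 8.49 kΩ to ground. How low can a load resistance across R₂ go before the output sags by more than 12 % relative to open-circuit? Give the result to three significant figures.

R_L(min) ≈ 6.56 kΩ

Output resistance R_th = R₁‖R₂ = (1000 × 8490)/9490 = 894.6 Ω.
The fractional drop is R_th/(R_th + R_L); requiring this ≤ 0.120 gives R_L ≥ R_th(1/0.120 − 1) = 894.6 × 7.333 = 6.56 kΩ.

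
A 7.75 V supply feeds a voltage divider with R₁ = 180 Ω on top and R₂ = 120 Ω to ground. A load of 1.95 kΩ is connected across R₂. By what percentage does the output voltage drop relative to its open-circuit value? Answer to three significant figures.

3.56 %

The divider's output (Thévenin) resistance is R₁‖R₂ = 72.00 Ω.
Fractional drop under load = R_th/(R_th + R_L) = 72.00 / (72.00 + 1950) = 0.03561.
So the output falls by 3.56 %.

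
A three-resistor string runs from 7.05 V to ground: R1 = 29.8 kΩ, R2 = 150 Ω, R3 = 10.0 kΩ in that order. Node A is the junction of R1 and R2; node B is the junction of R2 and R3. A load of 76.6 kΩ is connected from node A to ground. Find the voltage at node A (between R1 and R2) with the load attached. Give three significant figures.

Below node A the series string R2+R3 = 10150 Ω sits in parallel with the 76600 Ω load: 8962 Ω.
V_A = 7.05 × 8962/(29800 + 8962) = 1.63 V.

V ≈ 1.63 V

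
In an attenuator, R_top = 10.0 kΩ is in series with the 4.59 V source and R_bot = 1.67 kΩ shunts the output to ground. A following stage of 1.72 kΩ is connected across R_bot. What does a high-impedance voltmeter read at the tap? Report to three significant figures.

The load sits in parallel with R_bot: R_bot‖R_L = (1.67 × 1.72) / (1.67 + 1.72) = 0.8473 kΩ.
V_out = 4.59 × 0.8473 / (10.0 + 0.8473) = 4.59 × 0.8473/10.85 = 0.359 V.

V_out ≈ 0.359 V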